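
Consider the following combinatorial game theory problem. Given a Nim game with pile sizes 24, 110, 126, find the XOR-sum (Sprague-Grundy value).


We need the XOR (exclusive or) of all pile sizes.
After XOR-ing pile 1 (size 24): 0 XOR 24 = 24
After XOR-ing pile 2 (size 110): 24 XOR 110 = 118
After XOR-ing pile 3 (size 126): 118 XOR 126 = 8
The Nim-value of this position is 8.

8


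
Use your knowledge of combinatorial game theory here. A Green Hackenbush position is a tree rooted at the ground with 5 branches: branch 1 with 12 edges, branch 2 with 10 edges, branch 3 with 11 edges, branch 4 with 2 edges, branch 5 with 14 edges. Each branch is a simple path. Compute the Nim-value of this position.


The tree has 5 branches from the ground vertex.
In Green Hackenbush, the Nim-value of a simple path of length k is k.
Branch 1: length 12, Nim-value = 12
Branch 2: length 10, Nim-value = 10
Branch 3: length 11, Nim-value = 11
Branch 4: length 2, Nim-value = 2
Branch 5: length 14, Nim-value = 14
Total Nim-value = XOR of all branch values:
0 XOR 12 = 12
12 XOR 10 = 6
6 XOR 11 = 13
13 XOR 2 = 15
15 XOR 14 = 1
Nim-value of the tree = 1

1


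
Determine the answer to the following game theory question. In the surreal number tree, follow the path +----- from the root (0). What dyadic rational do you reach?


Sign expansion: +-----
Rule: track bounds (lo, hi), initially (-inf, +inf). On '+', the current value becomes lo and we move to the simplest number in (value, hi): value + 1 if hi = +inf, otherwise the midpoint (value + hi)/2. On '-', the current value becomes hi and we move to value - 1 if lo = -inf, otherwise the midpoint (lo + value)/2.
Start at 0.
Step 1: sign = +, move right. Bounds: (0, +inf). Value = 1
Step 2: sign = -, move left. Bounds: (0, 1). Value = 1/2
Step 3: sign = -, move left. Bounds: (0, 1/2). Value = 1/4
Step 4: sign = -, move left. Bounds: (0, 1/4). Value = 1/8
Step 5: sign = -, move left. Bounds: (0, 1/8). Value = 1/16
Step 6: sign = -, move left. Bounds: (0, 1/16). Value = 1/32
The surreal number with sign expansion +----- is 1/32.

1/32


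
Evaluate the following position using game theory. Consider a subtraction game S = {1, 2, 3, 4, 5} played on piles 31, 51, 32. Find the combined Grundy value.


Subtraction set: {1, 2, 3, 4, 5}
For this subtraction set, G(n) = n mod 6 (period = max + 1 = 6).
Pile 1 (size 31): G(31) = 31 mod 6 = 1
Pile 2 (size 51): G(51) = 51 mod 6 = 3
Pile 3 (size 32): G(32) = 32 mod 6 = 2
Total Grundy value = XOR of all: 1 XOR 3 XOR 2 = 0

0


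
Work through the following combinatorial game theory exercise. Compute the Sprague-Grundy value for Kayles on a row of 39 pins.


Kayles: a move removes 1 or 2 adjacent pins from a contiguous row.
Removing pins from a row of k leaves two independent rows (a, b) with a + b = k - 1 (one pin) or a + b = k - 2 (two pins); an end removal gives a = 0.
By Sprague-Grundy, G(k) = mex{ G(a) XOR G(b) } over all these splits. G(0) = 0.
G(1): splits (0,0):0^0=0 -> mex({0}) = 1
G(2): splits (0,1):0^1=1 (0,0):0^0=0 -> mex({0, 1}) = 2
G(3): splits (0,2):0^2=2 (1,1):1^1=0 (0,1):0^1=1 -> mex({0, 1, 2}) = 3
G(4): splits (0,3):0^3=3 (1,2):1^2=3 (0,2):0^2=2 (1,1):1^1=0 -> mex({0, 2, 3}) = 1
G(5): splits (0,4):0^1=1 (1,3):1^3=2 (2,2):2^2=0 (0,3):0^3=3 (1,2):1^2=3 -> mex({0, 1, 2, 3}) = 4
G(6) = mex({0, 1, 2, 4}) = 3
G(7) = mex({0, 1, 3, 4, 5}) = 2
G(8) = mex({0, 2, 3, 5, 6}) = 1
G(9) = mex({0, 1, 2, 3, 6, 7}) = 4
G(10) = mex({0, 1, 3, 4, 5, 7}) = 2
G(11) = mex({0, 1, 2, 3, 4, 5}) = 6
G(12) = mex({0, 1, 2, 3, 5, 6, 7}) = 4
G(13) = mex({0, 2, 3, 4, 6, 7}) = 1
G(14) = mex({0, 1, 4, 5, 6, 7}) = 2
G(15) = mex({0, 1, 2, 3, 4, 5, 6}) = 7
G(16) = mex({0, 2, 3, 5, 6, 7}) = 1
G(17) = mex({0, 1, 2, 3, 5, 6, 7}) = 4
G(18) = mex({0, 1, 2, 4, 5, 6}) = 3
G(19) = mex({0, 1, 3, 4, 5, 7}) = 2
G(20) = mex({0, 2, 3, 4, 5, 6, 7}) = 1
G(21) = mex({0, 1, 2, 3, 5, 6, 7}) = 4
G(22) = mex({0, 1, 2, 3, 4, 5, 7}) = 6
G(23) = mex({0, 1, 2, 3, 4, 5, 6}) = 7
G(24) = mex({0, 1, 2, 3, 5, 6, 7}) = 4
G(25) = mex({0, 2, 3, 4, 6, 7}) = 1
G(26) = mex({0, 1, 3, 4, 5, 6, 7}) = 2
G(27) = mex({0, 1, 2, 3, 4, 5, 6, 7}) = 8
G(28) = mex({0, 1, 2, 3, 4, 6, 7, 8}) = 5
G(29) = mex({0, 1, 2, 3, 5, 6, 7, 8, 9}) = 4
G(30) = mex({0, 1, 2, 3, 4, 5, 6, 9, 10}) = 7
G(31) = mex({0, 1, 3, 4, 5, 7, 10, 11}) = 2
G(32) = mex({0, 2, 3, 4, 5, 6, 7, 9, 11}) = 1
G(33) = mex({0, 1, 2, 3, 4, 5, 6, 7, 9, 12}) = 8
G(34) = mex({0, 1, 2, 3, 4, 5, 7, 8, 11, 12}) = 6
G(35) = mex({0, 1, 2, 3, 4, 5, 6, 8, 9, 10, 11}) = 7
G(36) = mex({0, 1, 2, 3, 5, 6, 7, 9, 10}) = 4
G(37) = mex({0, 2, 3, 4, 6, 7, 9, 10, 11, 12}) = 1
G(38) = mex({0, 1, 3, 4, 5, 6, 7, 9, 10, 11, 12}) = 2
G(39) = mex({0, 1, 2, 4, 5, 6, 7, 9, 10, 12, 14}) = 3
Therefore G(39) = 3.

3


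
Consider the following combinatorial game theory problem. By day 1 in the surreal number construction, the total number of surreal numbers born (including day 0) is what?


Day 0: {|} = 0 is born. Count = 1.
Day n: the number of surreal numbers born by day n is 2^(n+1) - 1.
By day 0: 2^1 - 1 = 1
By day 1: 2^2 - 1 = 3
By day 1: 3 surreal numbers.

3


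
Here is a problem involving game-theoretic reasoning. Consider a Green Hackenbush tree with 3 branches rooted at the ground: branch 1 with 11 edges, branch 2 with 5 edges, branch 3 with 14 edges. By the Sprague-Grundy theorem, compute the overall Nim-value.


The tree has 3 branches from the ground vertex.
In Green Hackenbush, the Nim-value of a simple path of length k is k.
Branch 1: length 11, Nim-value = 11
Branch 2: length 5, Nim-value = 5
Branch 3: length 14, Nim-value = 14
Total Nim-value = XOR of all branch values:
0 XOR 11 = 11
11 XOR 5 = 14
14 XOR 14 = 0
Nim-value of the tree = 0

0


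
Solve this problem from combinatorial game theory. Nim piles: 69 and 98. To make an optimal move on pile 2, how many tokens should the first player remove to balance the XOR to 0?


Piles: 69 and 98
Current XOR: 69 XOR 98 = 39 (non-zero, so this is an N-position).
To make the XOR zero, we need to find a move that balances the piles.
For pile 2 (size 98): target = 98 XOR 39 = 69
We reduce pile 2 from 98 to 69.
Tokens removed: 98 - 69 = 29
Verification: 69 XOR 69 = 0

29


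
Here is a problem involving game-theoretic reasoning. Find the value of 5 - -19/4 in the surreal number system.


x = 5, y = -19/4
Converting to common denominator: 4
x = 20/4, y = -19/4
x - y = 5 - -19/4 = 39/4

39/4


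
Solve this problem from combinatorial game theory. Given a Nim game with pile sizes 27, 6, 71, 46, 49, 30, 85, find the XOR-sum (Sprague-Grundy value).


We need the XOR (exclusive or) of all pile sizes.
After XOR-ing pile 1 (size 27): 0 XOR 27 = 27
After XOR-ing pile 2 (size 6): 27 XOR 6 = 29
After XOR-ing pile 3 (size 71): 29 XOR 71 = 90
After XOR-ing pile 4 (size 46): 90 XOR 46 = 116
After XOR-ing pile 5 (size 49): 116 XOR 49 = 69
After XOR-ing pile 6 (size 30): 69 XOR 30 = 91
After XOR-ing pile 7 (size 85): 91 XOR 85 = 14
The Nim-value of this position is 14.

14


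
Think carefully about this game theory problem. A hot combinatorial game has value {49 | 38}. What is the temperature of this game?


The game is {49 | 38}, a switch {a | b} with numbers a > b.
Cooling {a | b} by t gives {a - t | b + t}, which stops being hot when a - t = b + t, i.e. at t = (a - b)/2. So the temperature of a switch is (a - b)/2.
Temperature = (Left option - Right option) / 2
= (49 - (38)) / 2
= 11 / 2
= 11/2

11/2


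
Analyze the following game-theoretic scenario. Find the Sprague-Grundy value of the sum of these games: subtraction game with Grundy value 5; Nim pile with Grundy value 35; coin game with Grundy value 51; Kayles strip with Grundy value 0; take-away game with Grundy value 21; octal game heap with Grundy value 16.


By the Sprague-Grundy theorem, the Grundy value of a sum of games is the XOR of individual Grundy values.
subtraction game: Grundy value = 5. Running XOR: 0 XOR 5 = 5
Nim pile: Grundy value = 35. Running XOR: 5 XOR 35 = 38
coin game: Grundy value = 51. Running XOR: 38 XOR 51 = 21
Kayles strip: Grundy value = 0. Running XOR: 21 XOR 0 = 21
take-away game: Grundy value = 21. Running XOR: 21 XOR 21 = 0
octal game heap: Grundy value = 16. Running XOR: 0 XOR 16 = 16
The combined Grundy value is 16.

16


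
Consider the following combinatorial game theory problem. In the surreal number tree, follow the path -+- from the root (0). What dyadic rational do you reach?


Sign expansion: -+-
Rule: track bounds (lo, hi), initially (-inf, +inf). On '+', the current value becomes lo and we move to the simplest number in (value, hi): value + 1 if hi = +inf, otherwise the midpoint (value + hi)/2. On '-', the current value becomes hi and we move to value - 1 if lo = -inf, otherwise the midpoint (lo + value)/2.
Start at 0.
Step 1: sign = -, move left. Bounds: (-inf, 0). Value = -1
Step 2: sign = +, move right. Bounds: (-1, 0). Value = -1/2
Step 3: sign = -, move left. Bounds: (-1, -1/2). Value = -3/4
The surreal number with sign expansion -+- is -3/4.

-3/4


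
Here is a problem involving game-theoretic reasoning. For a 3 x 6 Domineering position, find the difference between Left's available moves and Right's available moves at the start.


Board is 3 x 6 (rows x cols).
Left (vertical) placements: (rows-1) * cols = 2 * 6 = 12
Right (horizontal) placements: rows * (cols-1) = 3 * 5 = 15
Advantage = Left - Right = 12 - 15 = -3

-3


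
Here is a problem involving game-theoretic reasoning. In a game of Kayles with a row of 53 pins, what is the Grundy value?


Kayles: a move removes 1 or 2 adjacent pins from a contiguous row.
Removing pins from a row of k leaves two independent rows (a, b) with a + b = k - 1 (one pin) or a + b = k - 2 (two pins); an end removal gives a = 0.
By Sprague-Grundy, G(k) = mex{ G(a) XOR G(b) } over all these splits. G(0) = 0.
G(1): splits (0,0):0^0=0 -> mex({0}) = 1
G(2): splits (0,1):0^1=1 (0,0):0^0=0 -> mex({0, 1}) = 2
G(3): splits (0,2):0^2=2 (1,1):1^1=0 (0,1):0^1=1 -> mex({0, 1, 2}) = 3
G(4): splits (0,3):0^3=3 (1,2):1^2=3 (0,2):0^2=2 (1,1):1^1=0 -> mex({0, 2, 3}) = 1
G(5): splits (0,4):0^1=1 (1,3):1^3=2 (2,2):2^2=0 (0,3):0^3=3 (1,2):1^2=3 -> mex({0, 1, 2, 3}) = 4
G(6) = mex({0, 1, 2, 4}) = 3
G(7) = mex({0, 1, 3, 4, 5}) = 2
G(8) = mex({0, 2, 3, 5, 6}) = 1
G(9) = mex({0, 1, 2, 3, 6, 7}) = 4
G(10) = mex({0, 1, 3, 4, 5, 7}) = 2
G(11) = mex({0, 1, 2, 3, 4, 5}) = 6
G(12) = mex({0, 1, 2, 3, 5, 6, 7}) = 4
G(13) = mex({0, 2, 3, 4, 6, 7}) = 1
G(14) = mex({0, 1, 4, 5, 6, 7}) = 2
G(15) = mex({0, 1, 2, 3, 4, 5, 6}) = 7
G(16) = mex({0, 2, 3, 5, 6, 7}) = 1
G(17) = mex({0, 1, 2, 3, 5, 6, 7}) = 4
G(18) = mex({0, 1, 2, 4, 5, 6}) = 3
G(19) = mex({0, 1, 3, 4, 5, 7}) = 2
G(20) = mex({0, 2, 3, 4, 5, 6, 7}) = 1
G(21) = mex({0, 1, 2, 3, 5, 6, 7}) = 4
G(22) = mex({0, 1, 2, 3, 4, 5, 7}) = 6
G(23) = mex({0, 1, 2, 3, 4, 5, 6}) = 7
G(24) = mex({0, 1, 2, 3, 5, 6, 7}) = 4
G(25) = mex({0, 2, 3, 4, 6, 7}) = 1
G(26) = mex({0, 1, 3, 4, 5, 6, 7}) = 2
G(27) = mex({0, 1, 2, 3, 4, 5, 6, 7}) = 8
G(28) = mex({0, 1, 2, 3, 4, 6, 7, 8}) = 5
G(29) = mex({0, 1, 2, 3, 5, 6, 7, 8, 9}) = 4
G(30) = mex({0, 1, 2, 3, 4, 5, 6, 9, 10}) = 7
G(31) = mex({0, 1, 3, 4, 5, 7, 10, 11}) = 2
G(32) = mex({0, 2, 3, 4, 5, 6, 7, 9, 11}) = 1
G(33) = mex({0, 1, 2, 3, 4, 5, 6, 7, 9, 12}) = 8
G(34) = mex({0, 1, 2, 3, 4, 5, 7, 8, 11, 12}) = 6
G(35) = mex({0, 1, 2, 3, 4, 5, 6, 8, 9, 10, 11}) = 7
G(36) = mex({0, 1, 2, 3, 5, 6, 7, 9, 10}) = 4
G(37) = mex({0, 2, 3, 4, 6, 7, 9, 10, 11, 12}) = 1
G(38) = mex({0, 1, 3, 4, 5, 6, 7, 9, 10, 11, 12}) = 2
G(39) = mex({0, 1, 2, 4, 5, 6, 7, 9, 10, 12, 14}) = 3
G(40) = mex({0, 2, 3, 4, 6, 7, 11, 12, 14}) = 1
G(41) = mex({0, 1, 2, 3, 5, 6, 7, 9, 10, 11, 12}) = 4
G(42) = mex({0, 1, 2, 3, 4, 5, 6, 9, 10}) = 7
G(43) = mex({0, 1, 3, 4, 5, 7, 9, 10, 12, 15}) = 2
G(44) = mex({0, 2, 3, 4, 5, 6, 7, 9, 10, 12, 15}) = 1
G(45) = mex({0, 1, 2, 3, 4, 5, 6, 7, 9, 10, 12, 14}) = 8
G(46) = mex({0, 1, 3, 4, 5, 7, 8, 11, 12, 14}) = 2
G(47) = mex({0, 1, 2, 3, 4, 5, 6, 8, 9, 10, 11, 12}) = 7
G(48) = mex({0, 1, 2, 3, 5, 6, 7, 9, 10}) = 4
G(49) = mex({0, 2, 3, 4, 6, 7, 9, 10, 11, 12, 15}) = 1
G(50) = mex({0, 1, 4, 5, 6, 7, 9, 11, 12, 14, 15}) = 2
G(51) = mex({0, 1, 2, 3, 4, 5, 6, 7, 9, 12, 14, 15}) = 8
G(52) = mex({0, 2, 3, 4, 5, 6, 7, 8, 11, 12, 15}) = 1
G(53) = mex({0, 1, 2, 3, 5, 6, 7, 8, 9, 10, 11, 12}) = 4
Therefore G(53) = 4.

4


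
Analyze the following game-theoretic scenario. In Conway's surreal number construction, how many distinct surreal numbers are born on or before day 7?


Day 0: {|} = 0 is born. Count = 1.
Day n: the number of surreal numbers born by day n is 2^(n+1) - 1.
By day 0: 2^1 - 1 = 1
By day 1: 2^2 - 1 = 3
By day 2: 2^3 - 1 = 7
By day 3: 2^4 - 1 = 15
By day 4: 2^5 - 1 = 31
By day 5: 2^6 - 1 = 63
By day 6: 2^7 - 1 = 127
By day 7: 2^8 - 1 = 255
By day 7: 255 surreal numbers.

255


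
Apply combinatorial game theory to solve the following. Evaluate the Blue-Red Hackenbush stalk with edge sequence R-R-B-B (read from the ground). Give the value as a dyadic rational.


Edges (from ground): R-R-B-B
By Berlekamp's sign-expansion rule, a Blue-Red Hackenbush stalk has the value of the surreal number whose sign sequence is the edge sequence with B -> + and R -> -.
Sign sequence: --++
Trace the sign expansion in the surreal number tree, starting from 0:
Edge 1: R (sign -) -> bounds (-inf, 0), value = -1
Edge 2: R (sign -) -> bounds (-inf, -1), value = -2
Edge 3: B (sign +) -> bounds (-2, -1), value = -3/2
Edge 4: B (sign +) -> bounds (-3/2, -1), value = -5/4
Game value = -5/4

-5/4


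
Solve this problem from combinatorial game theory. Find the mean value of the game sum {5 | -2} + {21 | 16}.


G1 = {5 | -2}, G2 = {21 | 16}
Each is a switch {a | b} with numbers a > b; its mean value is (a + b)/2, and mean value is additive over game sums: m(G1 + G2) = m(G1) + m(G2).
Mean of G1 = (5 + (-2))/2 = 3/2 = 3/2
Mean of G2 = (21 + (16))/2 = 37/2 = 37/2
Mean of G1 + G2 = 3/2 + 37/2 = 20

20


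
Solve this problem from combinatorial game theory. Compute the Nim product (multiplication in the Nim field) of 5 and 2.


Nim multiplication is bilinear over XOR: (u XOR v) * w = (u*w) XOR (v*w).
So we split each operand into its bit components and XOR the pairwise Nim products.
5 = 1 + 4 (as XOR of powers of 2).
2 = 2 (as XOR of powers of 2).
Using the standard Nim-product table on single bits:
  2*2 = 3,   2*4 = 8,   2*8 = 12,
  4*4 = 6,   4*8 = 11,  8*8 = 13,
and  1*x = x (identity), k*l = l*k (commutative).
Pairwise Nim products:
  1 * 2 = 2
  4 * 2 = 8
XOR them: 2 XOR 8 = 10.
Result: 5 * 2 = 10 (in Nim).

10


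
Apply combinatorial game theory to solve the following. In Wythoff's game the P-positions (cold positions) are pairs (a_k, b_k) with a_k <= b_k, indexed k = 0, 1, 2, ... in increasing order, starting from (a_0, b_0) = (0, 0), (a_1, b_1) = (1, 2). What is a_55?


By Wythoff's theorem, a_k = floor(k * phi) and b_k = floor(k * phi^2) = a_k + k, where phi = (1 + sqrt(5))/2 is the golden ratio.
phi = (1 + sqrt(5))/2 = 1.618034
k = 55
k * phi = 55 * 1.618034 = 88.991869
a_55 = floor(k * phi) = 88

88


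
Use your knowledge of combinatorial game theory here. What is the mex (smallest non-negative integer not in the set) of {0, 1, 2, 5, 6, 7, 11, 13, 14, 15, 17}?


Set = {0, 1, 2, 5, 6, 7, 11, 13, 14, 15, 17}
0 is in the set.
1 is in the set.
2 is in the set.
3 is NOT in the set. This is the mex.
mex = 3

3


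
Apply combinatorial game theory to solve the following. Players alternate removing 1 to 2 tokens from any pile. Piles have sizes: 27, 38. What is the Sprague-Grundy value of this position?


Subtraction set: {1, 2}
For this subtraction set, G(n) = n mod 3 (period = max + 1 = 3).
Pile 1 (size 27): G(27) = 27 mod 3 = 0
Pile 2 (size 38): G(38) = 38 mod 3 = 2
Total Grundy value = XOR of all: 0 XOR 2 = 2

2


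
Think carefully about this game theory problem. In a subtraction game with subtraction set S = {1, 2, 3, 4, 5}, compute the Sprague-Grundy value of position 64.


The subtraction set is S = {1, 2, 3, 4, 5}.
G(k) = mex{ G(k - s) : s in S, s <= k }. We compute iteratively: G(0) = 0.
G(1) = mex({0}) = 1
G(2) = mex({0, 1}) = 2
G(3) = mex({0, 1, 2}) = 3
G(4) = mex({0, 1, 2, 3}) = 4
G(5) = mex({0, 1, 2, 3, 4}) = 5
G(6) = mex({1, 2, 3, 4, 5}) = 0
G(7) = mex({0, 2, 3, 4, 5}) = 1
G(8) = mex({0, 1, 3, 4, 5}) = 2
G(9) = mex({0, 1, 2, 4, 5}) = 3
G(10) = mex({0, 1, 2, 3, 5}) = 4
Observe that G(6)..G(10) = 0, 1, 2, 3, 4 repeats G(0)..G(4) = 0, 1, 2, 3, 4.
For k >= max(S) = 5, G(k) is determined by the previous 5 values G(k-5)..G(k-1); a window of 5 consecutive values has recurred shifted by 6, so by induction G(k + 6) = G(k) for all k >= 0: the sequence is periodic from the start with period 6.
One period: G(0..5) = 0, 1, 2, 3, 4, 5.
64 mod 6 = 4, so G(64) = G(4) = 4.

4


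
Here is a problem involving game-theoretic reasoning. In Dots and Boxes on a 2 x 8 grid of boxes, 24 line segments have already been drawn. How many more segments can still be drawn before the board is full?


Grid: 2 x 8 boxes, i.e. 3 rows and 9 columns of dots.
Horizontal edges: (rows + 1) * cols = 3 * 8 = 24
Vertical edges: rows * (cols + 1) = 2 * 9 = 18
Total edges: 24 + 18 = 42
Edges drawn: 24
Remaining: 42 - 24 = 18

18


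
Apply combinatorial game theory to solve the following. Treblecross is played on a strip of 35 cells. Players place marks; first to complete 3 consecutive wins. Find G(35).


Treblecross: place X on empty cells; 3-in-a-row wins.
Playing within two cells of an existing X lets the opponent win at once, so sensible play treats the cells i-2..i+2 around each X as dead. The player left with no safe cell loses, so this is a normal-play take-away game on strips of safe cells.
Placing X at cell i (0-indexed) of a strip of k safe cells leaves independent strips of sizes max(0, i-2) and max(0, k-i-3). Hence G(k) = mex{ G(max(0,i-2)) XOR G(max(0,k-i-3)) : 0 <= i < k }, with G(0) = 0.
G(1): splits (0,0):0^0=0 -> mex({0}) = 1
G(2): splits (0,0):0^0=0 -> mex({0}) = 1
G(3): splits (0,0):0^0=0 -> mex({0}) = 1
G(4): splits (0,1):0^1=1 (0,0):0^0=0 -> mex({0, 1}) = 2
G(5): splits (0,2):0^1=1 (0,1):0^1=1 (0,0):0^0=0 -> mex({0, 1}) = 2
G(6) = mex({1}) = 0
G(7) = mex({0, 1, 2}) = 3
G(8) = mex({0, 1, 2}) = 3
G(9) = mex({0, 2}) = 1
G(10) = mex({0, 2, 3}) = 1
G(11) = mex({0, 3}) = 1
G(12) = mex({1, 3}) = 0
G(13) = mex({0, 1, 2, 3}) = 4
G(14) = mex({0, 1, 2}) = 3
G(15) = mex({0, 1, 2}) = 3
G(16) = mex({0, 1, 2, 4}) = 3
G(17) = mex({0, 1, 3, 4}) = 2
G(18) = mex({0, 1, 3, 4}) = 2
G(19) = mex({0, 1, 3, 5}) = 2
G(20) = mex({0, 1, 2, 3, 5}) = 4
G(21) = mex({0, 1, 2, 3, 5}) = 4
G(22) = mex({1, 2, 6}) = 0
G(23) = mex({0, 1, 2, 3, 4, 6}) = 5
G(24) = mex({0, 1, 2, 3, 4}) = 5
G(25) = mex({0, 1, 3, 4, 7}) = 2
G(26) = mex({0, 1, 3, 4, 5, 7}) = 2
G(27) = mex({0, 1, 3, 5}) = 2
G(28) = mex({0, 1, 2, 5}) = 3
G(29) = mex({0, 1, 2, 4, 5, 6}) = 3
G(30) = mex({1, 2, 4, 6}) = 0
G(31) = mex({0, 1, 2, 3, 4, 6}) = 5
G(32) = mex({1, 2, 3, 4, 7}) = 0
G(33) = mex({0, 3, 7}) = 1
G(34) = mex({0, 2, 3, 5, 7}) = 1
G(35) = mex({0, 2, 3, 5, 6}) = 1
Therefore G(35) = 1.

1


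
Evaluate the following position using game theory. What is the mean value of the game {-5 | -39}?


Game = {-5 | -39}, a switch {a | b} with numbers a > b.
Its thermograph has left wall a - t and right wall b + t, which meet at t = (a - b)/2, where both equal (a + b)/2. So the mast (mean value) is at (a + b)/2.
Mean = (-5 + (-39))/2 = -44/2 = -22

-22


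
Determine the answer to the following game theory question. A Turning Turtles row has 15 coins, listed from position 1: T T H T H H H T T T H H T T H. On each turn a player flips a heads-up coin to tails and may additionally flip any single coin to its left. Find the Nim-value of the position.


Coins: T T H T H H H T T T H H T T H
Key fact: a single head at position k behaves exactly like a Nim heap of size k (turning it to T and optionally flipping a coin at j < k corresponds to moving the heap from k to j, or to 0), and heads combine as a disjunctive sum (two heads at the same place would cancel, matching j XOR j = 0). So the Nim-value is the XOR of the 1-indexed positions of the heads.
Face-up positions (1-indexed): [3, 5, 6, 7, 11, 12, 15]
XOR 0 with 3: 0 XOR 3 = 3
XOR 3 with 5: 3 XOR 5 = 6
XOR 6 with 6: 6 XOR 6 = 0
XOR 0 with 7: 0 XOR 7 = 7
XOR 7 with 11: 7 XOR 11 = 12
XOR 12 with 12: 12 XOR 12 = 0
XOR 0 with 15: 0 XOR 15 = 15
Nim-value = 15

15


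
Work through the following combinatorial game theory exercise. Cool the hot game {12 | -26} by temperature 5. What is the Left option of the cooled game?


Original game: {12 | -26} (a switch {a | b} with a > b).
Cooling by t (for t below the temperature (a - b)/2 = 19) taxes each move by t: {a | b} cooled by t is {a - t | b + t}.
Cooling amount: t = 5
Cooled Left option: 12 - 5 = 7
Cooled Right option: -26 + 5 = -21
Cooled game: {7 | -21}
Left option = 7

7


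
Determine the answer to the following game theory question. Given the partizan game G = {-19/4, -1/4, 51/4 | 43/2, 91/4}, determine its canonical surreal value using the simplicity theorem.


Left options: {-19/4, -1/4, 51/4}, max = 51/4
Right options: {43/2, 91/4}, min = 43/2
All options are numbers and max(Left) < min(Right), so by the simplicity theorem the value is the simplest (earliest-born) number strictly between 51/4 and 43/2.
Integers 13 through 21 all lie strictly between 51/4 and 43/2.
Among integers, the simplest (lowest birthday = smallest |n|; 0 is born on day 0, +-n on day n) is 13.
No non-integer in the interval can be simpler: if x is a non-integer in the interval, then floor(x) or ceil(x) also lies in the interval (the interval contains an integer), and both are proper prefixes of x's sign expansion, i.e. born earlier. So the game value is 13.
Game value = 13

13


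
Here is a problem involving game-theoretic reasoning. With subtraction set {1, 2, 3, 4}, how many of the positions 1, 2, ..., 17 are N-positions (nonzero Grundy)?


Subtraction set S = {1, 2, 3, 4}, so G(n) = n mod 5.
G(n) = 0 when n is a multiple of 5.
Multiples of 5 in [1, 17]: 3
N-positions (nonzero Grundy) = 17 - 3 = 14

14


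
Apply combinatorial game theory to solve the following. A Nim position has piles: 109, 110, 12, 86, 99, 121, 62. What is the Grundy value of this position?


We need the XOR (exclusive or) of all pile sizes.
After XOR-ing pile 1 (size 109): 0 XOR 109 = 109
After XOR-ing pile 2 (size 110): 109 XOR 110 = 3
After XOR-ing pile 3 (size 12): 3 XOR 12 = 15
After XOR-ing pile 4 (size 86): 15 XOR 86 = 89
After XOR-ing pile 5 (size 99): 89 XOR 99 = 58
After XOR-ing pile 6 (size 121): 58 XOR 121 = 67
After XOR-ing pile 7 (size 62): 67 XOR 62 = 125
The Nim-value of this position is 125.

125


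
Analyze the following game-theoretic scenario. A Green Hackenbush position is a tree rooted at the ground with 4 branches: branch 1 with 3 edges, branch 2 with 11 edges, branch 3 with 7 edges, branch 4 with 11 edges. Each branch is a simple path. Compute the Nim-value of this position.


The tree has 4 branches from the ground vertex.
In Green Hackenbush, the Nim-value of a simple path of length k is k.
Branch 1: length 3, Nim-value = 3
Branch 2: length 11, Nim-value = 11
Branch 3: length 7, Nim-value = 7
Branch 4: length 11, Nim-value = 11
Total Nim-value = XOR of all branch values:
0 XOR 3 = 3
3 XOR 11 = 8
8 XOR 7 = 15
15 XOR 11 = 4
Nim-value of the tree = 4

4


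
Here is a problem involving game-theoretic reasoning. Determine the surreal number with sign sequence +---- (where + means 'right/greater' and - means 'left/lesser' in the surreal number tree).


Sign expansion: +----
Rule: track bounds (lo, hi), initially (-inf, +inf). On '+', the current value becomes lo and we move to the simplest number in (value, hi): value + 1 if hi = +inf, otherwise the midpoint (value + hi)/2. On '-', the current value becomes hi and we move to value - 1 if lo = -inf, otherwise the midpoint (lo + value)/2.
Start at 0.
Step 1: sign = +, move right. Bounds: (0, +inf). Value = 1
Step 2: sign = -, move left. Bounds: (0, 1). Value = 1/2
Step 3: sign = -, move left. Bounds: (0, 1/2). Value = 1/4
Step 4: sign = -, move left. Bounds: (0, 1/4). Value = 1/8
Step 5: sign = -, move left. Bounds: (0, 1/8). Value = 1/16
The surreal number with sign expansion +---- is 1/16.

1/16


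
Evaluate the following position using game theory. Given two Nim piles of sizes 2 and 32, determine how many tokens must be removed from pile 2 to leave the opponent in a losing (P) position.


Piles: 2 and 32
Current XOR: 2 XOR 32 = 34 (non-zero, so this is an N-position).
To make the XOR zero, we need to find a move that balances the piles.
For pile 2 (size 32): target = 32 XOR 34 = 2
We reduce pile 2 from 32 to 2.
Tokens removed: 32 - 2 = 30
Verification: 2 XOR 2 = 0

30


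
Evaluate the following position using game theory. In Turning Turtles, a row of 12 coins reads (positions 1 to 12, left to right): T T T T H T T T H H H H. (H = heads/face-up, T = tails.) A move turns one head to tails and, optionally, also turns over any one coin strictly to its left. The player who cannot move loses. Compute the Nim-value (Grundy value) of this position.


Coins: T T T T H T T T H H H H
Key fact: a single head at position k behaves exactly like a Nim heap of size k (turning it to T and optionally flipping a coin at j < k corresponds to moving the heap from k to j, or to 0), and heads combine as a disjunctive sum (two heads at the same place would cancel, matching j XOR j = 0). So the Nim-value is the XOR of the 1-indexed positions of the heads.
Face-up positions (1-indexed): [5, 9, 10, 11, 12]
XOR 0 with 5: 0 XOR 5 = 5
XOR 5 with 9: 5 XOR 9 = 12
XOR 12 with 10: 12 XOR 10 = 6
XOR 6 with 11: 6 XOR 11 = 13
XOR 13 with 12: 13 XOR 12 = 1
Nim-value = 1

1


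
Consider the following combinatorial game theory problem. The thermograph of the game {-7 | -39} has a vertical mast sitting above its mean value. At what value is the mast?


Game = {-7 | -39}, a switch {a | b} with numbers a > b.
Its thermograph has left wall a - t and right wall b + t, which meet at t = (a - b)/2, where both equal (a + b)/2. So the mast (mean value) is at (a + b)/2.
Mean = (-7 + (-39))/2 = -46/2 = -23

-23


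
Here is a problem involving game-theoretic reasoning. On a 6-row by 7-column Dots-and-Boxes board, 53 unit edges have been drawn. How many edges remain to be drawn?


Grid: 6 x 7 boxes, i.e. 7 rows and 8 columns of dots.
Horizontal edges: (rows + 1) * cols = 7 * 7 = 49
Vertical edges: rows * (cols + 1) = 6 * 8 = 48
Total edges: 49 + 48 = 97
Edges drawn: 53
Remaining: 97 - 53 = 44

44


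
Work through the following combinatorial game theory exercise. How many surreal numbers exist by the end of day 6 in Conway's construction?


Day 0: {|} = 0 is born. Count = 1.
Day n: the number of surreal numbers born by day n is 2^(n+1) - 1.
By day 0: 2^1 - 1 = 1
By day 1: 2^2 - 1 = 3
By day 2: 2^3 - 1 = 7
By day 3: 2^4 - 1 = 15
By day 4: 2^5 - 1 = 31
By day 5: 2^6 - 1 = 63
By day 6: 2^7 - 1 = 127
By day 6: 127 surreal numbers.

127


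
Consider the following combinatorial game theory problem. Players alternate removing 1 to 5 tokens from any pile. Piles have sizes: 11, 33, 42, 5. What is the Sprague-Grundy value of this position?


Subtraction set: {1, 2, 3, 4, 5}
For this subtraction set, G(n) = n mod 6 (period = max + 1 = 6).
Pile 1 (size 11): G(11) = 11 mod 6 = 5
Pile 2 (size 33): G(33) = 33 mod 6 = 3
Pile 3 (size 42): G(42) = 42 mod 6 = 0
Pile 4 (size 5): G(5) = 5 mod 6 = 5
Total Grundy value = XOR of all: 5 XOR 3 XOR 0 XOR 5 = 3

3


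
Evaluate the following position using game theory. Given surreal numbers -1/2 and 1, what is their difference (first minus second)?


x = -1/2, y = 1
Converting to common denominator: 2
x = -1/2, y = 2/2
x - y = -1/2 - 1 = -3/2

-3/2


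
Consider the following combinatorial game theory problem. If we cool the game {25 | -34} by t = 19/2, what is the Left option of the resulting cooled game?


Original game: {25 | -34} (a switch {a | b} with a > b).
Cooling by t (for t below the temperature (a - b)/2 = 59/2) taxes each move by t: {a | b} cooled by t is {a - t | b + t}.
Cooling amount: t = 19/2
Cooled Left option: 25 - 19/2 = 31/2
Cooled Right option: -34 + 19/2 = -49/2
Cooled game: {31/2 | -49/2}
Left option = 31/2

31/2


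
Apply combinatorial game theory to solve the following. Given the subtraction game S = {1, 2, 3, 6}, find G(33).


The subtraction set is S = {1, 2, 3, 6}.
G(k) = mex{ G(k - s) : s in S, s <= k }. We compute iteratively: G(0) = 0.
G(1) = mex({0}) = 1
G(2) = mex({0, 1}) = 2
G(3) = mex({0, 1, 2}) = 3
G(4) = mex({1, 2, 3}) = 0
G(5) = mex({0, 2, 3}) = 1
G(6) = mex({0, 1, 3}) = 2
G(7) = mex({0, 1, 2}) = 3
G(8) = mex({1, 2, 3}) = 0
G(9) = mex({0, 2, 3}) = 1
Observe that G(4)..G(9) = 0, 1, 2, 3, 0, 1 repeats G(0)..G(5) = 0, 1, 2, 3, 0, 1.
For k >= max(S) = 6, G(k) is determined by the previous 6 values G(k-6)..G(k-1); a window of 6 consecutive values has recurred shifted by 4, so by induction G(k + 4) = G(k) for all k >= 0: the sequence is periodic from the start with period 4.
One period: G(0..3) = 0, 1, 2, 3.
33 mod 4 = 1, so G(33) = G(1) = 1.

1


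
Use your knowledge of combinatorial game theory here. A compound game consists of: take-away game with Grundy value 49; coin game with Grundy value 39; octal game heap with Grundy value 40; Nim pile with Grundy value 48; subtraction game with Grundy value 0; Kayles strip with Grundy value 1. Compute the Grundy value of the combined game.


By the Sprague-Grundy theorem, the Grundy value of a sum of games is the XOR of individual Grundy values.
take-away game: Grundy value = 49. Running XOR: 0 XOR 49 = 49
coin game: Grundy value = 39. Running XOR: 49 XOR 39 = 22
octal game heap: Grundy value = 40. Running XOR: 22 XOR 40 = 62
Nim pile: Grundy value = 48. Running XOR: 62 XOR 48 = 14
subtraction game: Grundy value = 0. Running XOR: 14 XOR 0 = 14
Kayles strip: Grundy value = 1. Running XOR: 14 XOR 1 = 15
The combined Grundy value is 15.

15


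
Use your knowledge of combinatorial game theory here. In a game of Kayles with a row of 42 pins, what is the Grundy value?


Kayles: a move removes 1 or 2 adjacent pins from a contiguous row.
Removing pins from a row of k leaves two independent rows (a, b) with a + b = k - 1 (one pin) or a + b = k - 2 (two pins); an end removal gives a = 0.
By Sprague-Grundy, G(k) = mex{ G(a) XOR G(b) } over all these splits. G(0) = 0.
G(1): splits (0,0):0^0=0 -> mex({0}) = 1
G(2): splits (0,1):0^1=1 (0,0):0^0=0 -> mex({0, 1}) = 2
G(3): splits (0,2):0^2=2 (1,1):1^1=0 (0,1):0^1=1 -> mex({0, 1, 2}) = 3
G(4): splits (0,3):0^3=3 (1,2):1^2=3 (0,2):0^2=2 (1,1):1^1=0 -> mex({0, 2, 3}) = 1
G(5): splits (0,4):0^1=1 (1,3):1^3=2 (2,2):2^2=0 (0,3):0^3=3 (1,2):1^2=3 -> mex({0, 1, 2, 3}) = 4
G(6) = mex({0, 1, 2, 4}) = 3
G(7) = mex({0, 1, 3, 4, 5}) = 2
G(8) = mex({0, 2, 3, 5, 6}) = 1
G(9) = mex({0, 1, 2, 3, 6, 7}) = 4
G(10) = mex({0, 1, 3, 4, 5, 7}) = 2
G(11) = mex({0, 1, 2, 3, 4, 5}) = 6
G(12) = mex({0, 1, 2, 3, 5, 6, 7}) = 4
G(13) = mex({0, 2, 3, 4, 6, 7}) = 1
G(14) = mex({0, 1, 4, 5, 6, 7}) = 2
G(15) = mex({0, 1, 2, 3, 4, 5, 6}) = 7
G(16) = mex({0, 2, 3, 5, 6, 7}) = 1
G(17) = mex({0, 1, 2, 3, 5, 6, 7}) = 4
G(18) = mex({0, 1, 2, 4, 5, 6}) = 3
G(19) = mex({0, 1, 3, 4, 5, 7}) = 2
G(20) = mex({0, 2, 3, 4, 5, 6, 7}) = 1
G(21) = mex({0, 1, 2, 3, 5, 6, 7}) = 4
G(22) = mex({0, 1, 2, 3, 4, 5, 7}) = 6
G(23) = mex({0, 1, 2, 3, 4, 5, 6}) = 7
G(24) = mex({0, 1, 2, 3, 5, 6, 7}) = 4
G(25) = mex({0, 2, 3, 4, 6, 7}) = 1
G(26) = mex({0, 1, 3, 4, 5, 6, 7}) = 2
G(27) = mex({0, 1, 2, 3, 4, 5, 6, 7}) = 8
G(28) = mex({0, 1, 2, 3, 4, 6, 7, 8}) = 5
G(29) = mex({0, 1, 2, 3, 5, 6, 7, 8, 9}) = 4
G(30) = mex({0, 1, 2, 3, 4, 5, 6, 9, 10}) = 7
G(31) = mex({0, 1, 3, 4, 5, 7, 10, 11}) = 2
G(32) = mex({0, 2, 3, 4, 5, 6, 7, 9, 11}) = 1
G(33) = mex({0, 1, 2, 3, 4, 5, 6, 7, 9, 12}) = 8
G(34) = mex({0, 1, 2, 3, 4, 5, 7, 8, 11, 12}) = 6
G(35) = mex({0, 1, 2, 3, 4, 5, 6, 8, 9, 10, 11}) = 7
G(36) = mex({0, 1, 2, 3, 5, 6, 7, 9, 10}) = 4
G(37) = mex({0, 2, 3, 4, 6, 7, 9, 10, 11, 12}) = 1
G(38) = mex({0, 1, 3, 4, 5, 6, 7, 9, 10, 11, 12}) = 2
G(39) = mex({0, 1, 2, 4, 5, 6, 7, 9, 10, 12, 14}) = 3
G(40) = mex({0, 2, 3, 4, 6, 7, 11, 12, 14}) = 1
G(41) = mex({0, 1, 2, 3, 5, 6, 7, 9, 10, 11, 12}) = 4
G(42) = mex({0, 1, 2, 3, 4, 5, 6, 9, 10}) = 7
Therefore G(42) = 7.

7


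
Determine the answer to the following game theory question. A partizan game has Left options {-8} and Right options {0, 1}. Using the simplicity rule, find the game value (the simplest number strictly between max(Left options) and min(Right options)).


Left options: {-8}, max = -8
Right options: {0, 1}, min = 0
All options are numbers and max(Left) < min(Right), so by the simplicity theorem the value is the simplest (earliest-born) number strictly between -8 and 0.
Integers -7 through -1 all lie strictly between -8 and 0.
Among integers, the simplest (lowest birthday = smallest |n|; 0 is born on day 0, +-n on day n) is -1.
No non-integer in the interval can be simpler: if x is a non-integer in the interval, then floor(x) or ceil(x) also lies in the interval (the interval contains an integer), and both are proper prefixes of x's sign expansion, i.e. born earlier. So the game value is -1.
Game value = -1

-1


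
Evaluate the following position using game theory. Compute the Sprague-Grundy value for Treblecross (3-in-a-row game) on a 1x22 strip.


Treblecross: place X on empty cells; 3-in-a-row wins.
Playing within two cells of an existing X lets the opponent win at once, so sensible play treats the cells i-2..i+2 around each X as dead. The player left with no safe cell loses, so this is a normal-play take-away game on strips of safe cells.
Placing X at cell i (0-indexed) of a strip of k safe cells leaves independent strips of sizes max(0, i-2) and max(0, k-i-3). Hence G(k) = mex{ G(max(0,i-2)) XOR G(max(0,k-i-3)) : 0 <= i < k }, with G(0) = 0.
G(1): splits (0,0):0^0=0 -> mex({0}) = 1
G(2): splits (0,0):0^0=0 -> mex({0}) = 1
G(3): splits (0,0):0^0=0 -> mex({0}) = 1
G(4): splits (0,1):0^1=1 (0,0):0^0=0 -> mex({0, 1}) = 2
G(5): splits (0,2):0^1=1 (0,1):0^1=1 (0,0):0^0=0 -> mex({0, 1}) = 2
G(6) = mex({1}) = 0
G(7) = mex({0, 1, 2}) = 3
G(8) = mex({0, 1, 2}) = 3
G(9) = mex({0, 2}) = 1
G(10) = mex({0, 2, 3}) = 1
G(11) = mex({0, 3}) = 1
G(12) = mex({1, 3}) = 0
G(13) = mex({0, 1, 2, 3}) = 4
G(14) = mex({0, 1, 2}) = 3
G(15) = mex({0, 1, 2}) = 3
G(16) = mex({0, 1, 2, 4}) = 3
G(17) = mex({0, 1, 3, 4}) = 2
G(18) = mex({0, 1, 3, 4}) = 2
G(19) = mex({0, 1, 3, 5}) = 2
G(20) = mex({0, 1, 2, 3, 5}) = 4
G(21) = mex({0, 1, 2, 3, 5}) = 4
G(22) = mex({1, 2, 6}) = 0
Therefore G(22) = 0.

0


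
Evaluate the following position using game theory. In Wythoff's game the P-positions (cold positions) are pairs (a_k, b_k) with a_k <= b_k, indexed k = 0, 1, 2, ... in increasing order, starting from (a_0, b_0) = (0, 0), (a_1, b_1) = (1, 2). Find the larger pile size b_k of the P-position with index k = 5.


By Wythoff's theorem, a_k = floor(k * phi) and b_k = floor(k * phi^2) = a_k + k, where phi = (1 + sqrt(5))/2 is the golden ratio.
phi = (1 + sqrt(5))/2 = 1.618034
phi^2 = phi + 1 = 2.618034
k = 5
k * phi^2 = 5 * 2.618034 = 13.090170
b_5 = floor(k * phi^2) = 13 (check: a_5 + k = 8 + 5 = 13)

13


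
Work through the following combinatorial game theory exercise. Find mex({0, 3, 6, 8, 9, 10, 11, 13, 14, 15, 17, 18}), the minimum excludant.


Set = {0, 3, 6, 8, 9, 10, 11, 13, 14, 15, 17, 18}
0 is in the set.
1 is NOT in the set. This is the mex.
mex = 1

1


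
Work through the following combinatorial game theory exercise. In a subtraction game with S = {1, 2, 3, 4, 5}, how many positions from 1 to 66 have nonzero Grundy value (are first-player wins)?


Subtraction set S = {1, 2, 3, 4, 5}, so G(n) = n mod 6.
G(n) = 0 when n is a multiple of 6.
Multiples of 6 in [1, 66]: 11
N-positions (nonzero Grundy) = 66 - 11 = 55

55


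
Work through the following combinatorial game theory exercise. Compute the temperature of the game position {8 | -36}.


The game is {8 | -36}, a switch {a | b} with numbers a > b.
Cooling {a | b} by t gives {a - t | b + t}, which stops being hot when a - t = b + t, i.e. at t = (a - b)/2. So the temperature of a switch is (a - b)/2.
Temperature = (Left option - Right option) / 2
= (8 - (-36)) / 2
= 44 / 2
= 22

22


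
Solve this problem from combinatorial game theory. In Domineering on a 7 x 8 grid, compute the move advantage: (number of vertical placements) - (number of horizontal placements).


Board is 7 x 8 (rows x cols).
Left (vertical) placements: (rows-1) * cols = 6 * 8 = 48
Right (horizontal) placements: rows * (cols-1) = 7 * 7 = 49
Advantage = Left - Right = 48 - 49 = -1

-1


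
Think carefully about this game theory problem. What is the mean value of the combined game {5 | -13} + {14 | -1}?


G1 = {5 | -13}, G2 = {14 | -1}
Each is a switch {a | b} with numbers a > b; its mean value is (a + b)/2, and mean value is additive over game sums: m(G1 + G2) = m(G1) + m(G2).
Mean of G1 = (5 + (-13))/2 = -8/2 = -4
Mean of G2 = (14 + (-1))/2 = 13/2 = 13/2
Mean of G1 + G2 = -4 + 13/2 = 5/2

5/2


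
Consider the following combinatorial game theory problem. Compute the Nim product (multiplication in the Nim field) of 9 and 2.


Nim multiplication is bilinear over XOR: (u XOR v) * w = (u*w) XOR (v*w).
So we split each operand into its bit components and XOR the pairwise Nim products.
9 = 1 + 8 (as XOR of powers of 2).
2 = 2 (as XOR of powers of 2).
Using the standard Nim-product table on single bits:
  2*2 = 3,   2*4 = 8,   2*8 = 12,
  4*4 = 6,   4*8 = 11,  8*8 = 13,
and  1*x = x (identity), k*l = l*k (commutative).
Pairwise Nim products:
  1 * 2 = 2
  8 * 2 = 12
XOR them: 2 XOR 12 = 14.
Result: 9 * 2 = 14 (in Nim).

14


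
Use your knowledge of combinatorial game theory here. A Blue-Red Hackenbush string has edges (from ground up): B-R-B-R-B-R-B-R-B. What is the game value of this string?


Edges (from ground): B-R-B-R-B-R-B-R-B
By Berlekamp's sign-expansion rule, a Blue-Red Hackenbush stalk has the value of the surreal number whose sign sequence is the edge sequence with B -> + and R -> -.
Sign sequence: +-+-+-+-+
Trace the sign expansion in the surreal number tree, starting from 0:
Edge 1: B (sign +) -> bounds (0, +inf), value = 1
Edge 2: R (sign -) -> bounds (0, 1), value = 1/2
Edge 3: B (sign +) -> bounds (1/2, 1), value = 3/4
Edge 4: R (sign -) -> bounds (1/2, 3/4), value = 5/8
Edge 5: B (sign +) -> bounds (5/8, 3/4), value = 11/16
Edge 6: R (sign -) -> bounds (5/8, 11/16), value = 21/32
Edge 7: B (sign +) -> bounds (21/32, 11/16), value = 43/64
Edge 8: R (sign -) -> bounds (21/32, 43/64), value = 85/128
Edge 9: B (sign +) -> bounds (85/128, 43/64), value = 171/256
Game value = 171/256

171/256


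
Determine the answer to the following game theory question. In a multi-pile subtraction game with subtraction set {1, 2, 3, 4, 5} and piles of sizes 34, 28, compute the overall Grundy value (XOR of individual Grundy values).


Subtraction set: {1, 2, 3, 4, 5}
For this subtraction set, G(n) = n mod 6 (period = max + 1 = 6).
Pile 1 (size 34): G(34) = 34 mod 6 = 4
Pile 2 (size 28): G(28) = 28 mod 6 = 4
Total Grundy value = XOR of all: 4 XOR 4 = 0

0


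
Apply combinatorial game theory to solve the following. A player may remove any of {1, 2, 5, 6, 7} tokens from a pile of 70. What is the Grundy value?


The subtraction set is S = {1, 2, 5, 6, 7}.
G(k) = mex{ G(k - s) : s in S, s <= k }. We compute iteratively: G(0) = 0.
G(1) = mex({0}) = 1
G(2) = mex({0, 1}) = 2
G(3) = mex({1, 2}) = 0
G(4) = mex({0, 2}) = 1
G(5) = mex({0, 1}) = 2
G(6) = mex({0, 1, 2}) = 3
G(7) = mex({0, 1, 2, 3}) = 4
G(8) = mex({0, 1, 2, 3, 4}) = 5
G(9) = mex({0, 1, 2, 4, 5}) = 3
G(10) = mex({0, 1, 2, 3, 5}) = 4
G(11) = mex({1, 2, 3, 4}) = 0
G(12) = mex({0, 2, 3, 4}) = 1
G(13) = mex({0, 1, 3, 4, 5}) = 2
G(14) = mex({1, 2, 3, 4, 5}) = 0
G(15) = mex({0, 2, 3, 4, 5}) = 1
G(16) = mex({0, 1, 3, 4}) = 2
G(17) = mex({0, 1, 2, 4}) = 3
Observe that G(11)..G(17) = 0, 1, 2, 0, 1, 2, 3 repeats G(0)..G(6) = 0, 1, 2, 0, 1, 2, 3.
For k >= max(S) = 7, G(k) is determined by the previous 7 values G(k-7)..G(k-1); a window of 7 consecutive values has recurred shifted by 11, so by induction G(k + 11) = G(k) for all k >= 0: the sequence is periodic from the start with period 11.
One period: G(0..10) = 0, 1, 2, 0, 1, 2, 3, 4, 5, 3, 4.
70 mod 11 = 4, so G(70) = G(4) = 1.

1
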